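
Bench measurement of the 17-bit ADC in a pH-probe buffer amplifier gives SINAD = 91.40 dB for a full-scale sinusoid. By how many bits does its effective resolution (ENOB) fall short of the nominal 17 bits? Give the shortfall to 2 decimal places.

2.11 bits

ENOB = (SINAD − 1.76)/6.02 = (91.40 − 1.76)/6.02 = 14.8904 bits.
17 − 14.8904 = 2.11 bits below nominal.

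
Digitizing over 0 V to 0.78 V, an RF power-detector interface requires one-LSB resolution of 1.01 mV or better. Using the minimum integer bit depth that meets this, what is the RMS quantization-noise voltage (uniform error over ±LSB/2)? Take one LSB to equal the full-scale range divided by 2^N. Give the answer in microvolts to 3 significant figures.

220 µV

Range is 0.78 V.
Required number of levels: 0.78/1.01 mV = 772.28; smallest N with 2^N ≥ that is 10.
Step size = 0.78/1024 V = 0.76172 mV.
V_rms = LSB/√12 = 220 µV.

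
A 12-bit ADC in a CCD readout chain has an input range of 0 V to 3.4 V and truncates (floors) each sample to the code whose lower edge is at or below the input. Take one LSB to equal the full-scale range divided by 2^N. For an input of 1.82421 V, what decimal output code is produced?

2197

V_FS = 3.4 V. LSB = 3.4 V / 2^12 ≈ 0.8301 mV.
code = ⌊(V_in − V_min)/LSB⌋ = ⌊(V_in − V_min) × 2^12 / range⌋
     = ⌊(1.82421 − (0)) × 4096 / 3.4⌋ = ⌊1.82421 × 4096/3.4⌋
     = ⌊2197.637⌋ = 2197.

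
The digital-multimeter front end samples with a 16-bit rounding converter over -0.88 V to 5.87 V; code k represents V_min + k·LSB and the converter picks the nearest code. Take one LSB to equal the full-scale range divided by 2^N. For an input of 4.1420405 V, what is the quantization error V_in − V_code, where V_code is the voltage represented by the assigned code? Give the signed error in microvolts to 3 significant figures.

+18.3 µV

Full-scale range = 5.87 V − (-0.88 V) = 6.75 V. LSB = 6.75 V / 2^16 ≈ 103.0 µV.
(4.1420405 − (-0.88)) / LSB = 5.0220405 × 65536/6.75 = 48759.1772. Nearest integer: k = 48759.
V_code = -0.88 + (48759/65536) × 6.75 = 4.1420222473 V.
e = 4.1420405 − (4.1420222473) = +18.3 µV.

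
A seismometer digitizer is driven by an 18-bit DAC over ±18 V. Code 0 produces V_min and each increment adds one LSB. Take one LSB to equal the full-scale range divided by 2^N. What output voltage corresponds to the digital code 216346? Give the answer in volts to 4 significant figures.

11.71 V

Full-scale range = 18 V − (-18 V) = 36 V. LSB = 36 V / 2^18.
V_out = -18 + 216346 × (36/262144) V
      = -18 V + 29.7106 V = 11.7106 V.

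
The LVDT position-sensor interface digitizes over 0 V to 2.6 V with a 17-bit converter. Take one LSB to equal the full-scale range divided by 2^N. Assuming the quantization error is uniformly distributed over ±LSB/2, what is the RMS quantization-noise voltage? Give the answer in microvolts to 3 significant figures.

Full-scale range = 2.6 V.
LSB = 2.6 V / 2^17 = 19.836 µV.
RMS of a uniform error over width LSB is LSB/√12 = 5.73 µV.

5.73 µV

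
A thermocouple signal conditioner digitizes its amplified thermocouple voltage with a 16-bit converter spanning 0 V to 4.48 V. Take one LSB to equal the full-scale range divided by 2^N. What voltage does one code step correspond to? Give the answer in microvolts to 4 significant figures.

V_FS = 4.48 V.
Number of codes = 2^16 = 65536.
Step size = 4.48/65536 V = 68.36 µV.

68.36 µV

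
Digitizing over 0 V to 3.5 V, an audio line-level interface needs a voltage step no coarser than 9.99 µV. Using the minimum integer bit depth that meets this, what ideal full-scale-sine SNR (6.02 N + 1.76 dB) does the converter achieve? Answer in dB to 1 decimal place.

V_FS = 3.5 V.
Levels needed ≥ 3.5/9.99 µV = 350400. 2^19 = 524288 suffices, so N_min = 19.
6.02(19) + 1.76 = 116.14 dB.

116.1 dB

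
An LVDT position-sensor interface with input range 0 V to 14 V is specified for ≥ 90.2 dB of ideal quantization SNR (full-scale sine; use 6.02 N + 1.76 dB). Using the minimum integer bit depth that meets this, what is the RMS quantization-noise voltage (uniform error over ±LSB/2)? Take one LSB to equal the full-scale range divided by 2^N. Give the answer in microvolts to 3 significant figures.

123 µV

V_FS = 14 V.
6.02 N + 1.76 ≥ 90.2 gives N ≥ 14.691, so the minimum integer is 15.
One LSB is 14 V / 32768 = 427.25 µV.
RMS noise = LSB/√12 = 123 µV.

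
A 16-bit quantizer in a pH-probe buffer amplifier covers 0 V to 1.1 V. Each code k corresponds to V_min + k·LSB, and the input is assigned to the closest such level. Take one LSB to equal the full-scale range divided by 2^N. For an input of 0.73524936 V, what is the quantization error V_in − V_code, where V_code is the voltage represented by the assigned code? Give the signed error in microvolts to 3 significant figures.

Span = 1.1 V. LSB = 1.1 V / 2^16 ≈ 16.78 µV.
Position in LSBs: (0.73524936 − (0)) × 65536/1.1 = 43804.8201; rounding gives k = 43805.
V_code = 0 + (43805/65536) × 1.1 = 0.73525238037 V.
Error = V_in − V_code = 0.73524936 − (0.73525238037) = −3.02 µV.

−3.02 µV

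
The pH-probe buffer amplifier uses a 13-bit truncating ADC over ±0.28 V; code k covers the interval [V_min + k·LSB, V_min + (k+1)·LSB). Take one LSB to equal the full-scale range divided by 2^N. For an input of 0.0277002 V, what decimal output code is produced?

4501

Range = 0.28 − (-0.28) = 0.56 V. LSB = 0.56 V / 2^13 ≈ 68.36 µV.
code = ⌊(V_in − V_min)/LSB⌋ = ⌊(V_in − V_min) × 2^13 / range⌋
     = ⌊(0.0277002 − (-0.28)) × 8192 / 0.56⌋ = ⌊0.3077002 × 8192/0.56⌋
     = ⌊4501.214⌋ = 4501.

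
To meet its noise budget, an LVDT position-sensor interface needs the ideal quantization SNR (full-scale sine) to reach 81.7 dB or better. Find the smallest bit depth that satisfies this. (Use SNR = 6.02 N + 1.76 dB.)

14 bits

Required N = ⌈(81.7 − 1.76)/6.02⌉ = ⌈13.279⌉ = 14.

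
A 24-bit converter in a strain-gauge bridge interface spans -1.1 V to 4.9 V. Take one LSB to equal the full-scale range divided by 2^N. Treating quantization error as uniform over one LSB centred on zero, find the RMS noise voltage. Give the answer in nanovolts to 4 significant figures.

103.2 nV

The full-scale span is 4.9 − (-1.1) = 6 V.
LSB = 6 V / 2^24 = 357.628 nV.
RMS of a uniform error over width LSB is LSB/√12 = 103.2 nV.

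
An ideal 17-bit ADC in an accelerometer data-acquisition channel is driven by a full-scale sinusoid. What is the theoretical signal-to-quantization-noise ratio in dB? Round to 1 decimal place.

SNR = 6.02·17 + 1.76 = 104.10 dB.

104.1 dB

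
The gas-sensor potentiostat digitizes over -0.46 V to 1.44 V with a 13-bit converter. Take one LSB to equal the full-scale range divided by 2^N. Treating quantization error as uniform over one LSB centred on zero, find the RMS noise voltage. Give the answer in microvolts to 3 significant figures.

Range = 1.44 − (-0.46) = 1.9 V.
Step size = 1.9/8192 V = 231.93 µV.
RMS of a uniform error over width LSB is LSB/√12 = 67.0 µV.

67.0 µV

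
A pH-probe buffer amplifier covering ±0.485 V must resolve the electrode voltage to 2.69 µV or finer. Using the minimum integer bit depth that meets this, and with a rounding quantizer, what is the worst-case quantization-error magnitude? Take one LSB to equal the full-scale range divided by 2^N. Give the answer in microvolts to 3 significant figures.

Span: 0.485 V − (-0.485 V) = 0.97 V.
Required number of levels: 0.97/2.69 µV = 360590; smallest N with 2^N ≥ that is 19.
LSB = 0.97 V / 2^19 = 1.8501 µV.
Half an LSB is 0.925 µV.

0.925 µV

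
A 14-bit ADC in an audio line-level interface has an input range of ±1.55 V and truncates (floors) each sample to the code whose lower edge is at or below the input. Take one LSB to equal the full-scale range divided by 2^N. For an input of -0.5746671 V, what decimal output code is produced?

Full-scale range = 1.55 V − (-1.55 V) = 3.1 V. LSB = 3.1 V / 2^14 ≈ 189.2 µV.
code = ⌊(V_in − V_min)/LSB⌋ = ⌊(V_in − V_min) × 2^14 / range⌋
     = ⌊(-0.5746671 − (-1.55)) × 16384 / 3.1⌋ = ⌊0.9753329 × 16384/3.1⌋
     = ⌊5154.792⌋ = 5154.

5154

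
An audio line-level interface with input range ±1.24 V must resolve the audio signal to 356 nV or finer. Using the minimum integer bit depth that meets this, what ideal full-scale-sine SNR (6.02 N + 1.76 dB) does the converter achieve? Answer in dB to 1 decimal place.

140.2 dB

Range = 1.24 − (-1.24) = 2.48 V.
Levels needed ≥ 2.48/356 nV = 6.966e6. 2^23 = 8388608 suffices, so N_min = 23.
Ideal SNR at N = 23: 6.02·23 + 1.76 = 140.2 dB.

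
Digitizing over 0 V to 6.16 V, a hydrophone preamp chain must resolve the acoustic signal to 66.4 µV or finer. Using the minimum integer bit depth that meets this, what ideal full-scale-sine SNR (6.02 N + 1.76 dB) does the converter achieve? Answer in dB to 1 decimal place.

Span = 6.16 V.
Levels needed ≥ 6.16/66.4 µV = 92770. 2^17 = 131072 suffices, so N_min = 17.
6.02(17) + 1.76 = 104.10 dB.

104.1 dB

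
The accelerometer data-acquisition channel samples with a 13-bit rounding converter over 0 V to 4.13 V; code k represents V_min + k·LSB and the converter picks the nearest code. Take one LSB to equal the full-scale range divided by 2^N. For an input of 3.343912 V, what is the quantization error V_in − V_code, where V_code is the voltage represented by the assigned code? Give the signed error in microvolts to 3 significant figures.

−118 µV

V_FS = 4.13 V. LSB = 4.13 V / 2^13 ≈ 0.5042 mV.
(V_in − V_min)/LSB = (3.343912 − (0)) × 8192/4.13 = 6632.7669 → nearest code k = 6633.
V_code = V_min + k × range/2^13 = 0 + 6633 × 4.13/8192 = 3.344029541 V.
V_in − V_code = 3.343912 − (3.344029541) = −118 µV.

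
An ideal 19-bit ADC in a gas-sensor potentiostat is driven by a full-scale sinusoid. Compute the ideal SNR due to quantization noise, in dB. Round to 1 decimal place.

Ideal quantization SNR: 6.02 × 19 + 1.76 dB = 116.1 dB.

116.1 dB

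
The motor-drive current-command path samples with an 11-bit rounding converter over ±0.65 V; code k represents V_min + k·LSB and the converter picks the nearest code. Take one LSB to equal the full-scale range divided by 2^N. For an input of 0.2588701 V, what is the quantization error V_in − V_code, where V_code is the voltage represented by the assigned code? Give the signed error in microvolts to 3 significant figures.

−114 µV

Full-scale range = 0.65 V − (-0.65 V) = 1.3 V. LSB = 1.3 V / 2^11 ≈ 0.6348 mV.
Position in LSBs: (0.2588701 − (-0.65)) × 2048/1.3 = 1431.8200; rounding gives k = 1432.
V_code = V_min + k × range/2^11 = -0.65 + 1432 × 1.3/2048 = 0.2589843750 V.
V_in − V_code = 0.2588701 − (0.2589843750) = −114 µV.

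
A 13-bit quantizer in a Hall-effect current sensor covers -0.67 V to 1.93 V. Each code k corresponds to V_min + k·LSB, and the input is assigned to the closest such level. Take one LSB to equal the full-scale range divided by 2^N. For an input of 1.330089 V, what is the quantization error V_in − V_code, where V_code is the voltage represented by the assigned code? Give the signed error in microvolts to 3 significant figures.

Full-scale range = 1.93 V − (-0.67 V) = 2.6 V. LSB = 2.6 V / 2^13 ≈ 317.4 µV.
Position in LSBs: (1.330089 − (-0.67)) × 8192/2.6 = 6301.8189; rounding gives k = 6302.
Reconstructed level: -0.67 + 6302 × 2.6/8192 V = 1.330146484 V.
V_in − V_code = 1.330089 − (1.330146484) = −57.5 µV.

−57.5 µV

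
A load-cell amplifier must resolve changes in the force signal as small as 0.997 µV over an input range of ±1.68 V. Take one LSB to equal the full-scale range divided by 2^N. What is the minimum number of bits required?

Span: 1.68 V − (-1.68 V) = 3.36 V.
3.36 V / 0.997 µV = 3.370e6. Since 2^21 = 2097152 and 2^22 = 4194304, N = 22.

22 bits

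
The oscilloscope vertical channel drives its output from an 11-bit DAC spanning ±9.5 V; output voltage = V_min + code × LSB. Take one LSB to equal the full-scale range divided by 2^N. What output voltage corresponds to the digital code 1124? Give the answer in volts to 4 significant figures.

0.9277 V

Span: 9.5 V − (-9.5 V) = 19 V. LSB = 19 V / 2^11.
V_out = -9.5 + 1124 × (19/2048) V
      = -9.5 V + 10.4277 V = 0.927734 V.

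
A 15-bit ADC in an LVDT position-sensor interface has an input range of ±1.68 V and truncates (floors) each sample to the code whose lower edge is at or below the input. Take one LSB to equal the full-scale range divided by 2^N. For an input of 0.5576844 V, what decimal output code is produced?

21822

Full-scale range = 1.68 V − (-1.68 V) = 3.36 V. LSB = 3.36 V / 2^15 ≈ 102.5 µV.
V_in − V_min = 0.5576844 − (-1.68) = 2.2376844 V.
Divide by LSB: 2.2376844 × 32768/3.36 = 21822.7507.
Truncating gives code 21822.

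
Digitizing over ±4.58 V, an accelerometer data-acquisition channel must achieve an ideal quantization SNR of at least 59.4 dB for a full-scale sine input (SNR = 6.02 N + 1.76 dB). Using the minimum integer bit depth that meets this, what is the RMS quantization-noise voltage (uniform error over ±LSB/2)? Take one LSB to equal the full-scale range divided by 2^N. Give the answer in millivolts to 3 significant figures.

2.58 mV

Full-scale range = 4.58 V − (-4.58 V) = 9.16 V.
6.02 N + 1.76 ≥ 59.4 gives N ≥ 9.575, so the minimum integer is 10.
LSB = 9.16 V ÷ 2^10 = 9.16/1024 V = 8.9453 mV.
V_rms = LSB/√12 = 2.58 mV.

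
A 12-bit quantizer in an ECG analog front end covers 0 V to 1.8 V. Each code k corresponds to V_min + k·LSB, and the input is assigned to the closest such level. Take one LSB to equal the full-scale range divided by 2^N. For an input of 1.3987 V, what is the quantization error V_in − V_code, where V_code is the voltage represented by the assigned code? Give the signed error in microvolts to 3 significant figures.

−79.3 µV

V_FS = 1.8 V. LSB = 1.8 V / 2^12 ≈ 439.5 µV.
Position in LSBs: (1.3987 − (0)) × 4096/1.8 = 3182.8196; rounding gives k = 3183.
V_code = V_min + k × range/2^12 = 0 + 3183 × 1.8/4096 = 1.398779297 V.
e = 1.3987 − (1.398779297) = −79.3 µV.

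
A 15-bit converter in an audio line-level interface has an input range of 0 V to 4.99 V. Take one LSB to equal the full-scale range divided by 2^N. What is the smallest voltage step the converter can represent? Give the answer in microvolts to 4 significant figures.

152.3 µV

V_FS = 4.99 V.
There are 2^15 = 32768 steps.
Step size = 4.99/32768 V = 152.3 µV.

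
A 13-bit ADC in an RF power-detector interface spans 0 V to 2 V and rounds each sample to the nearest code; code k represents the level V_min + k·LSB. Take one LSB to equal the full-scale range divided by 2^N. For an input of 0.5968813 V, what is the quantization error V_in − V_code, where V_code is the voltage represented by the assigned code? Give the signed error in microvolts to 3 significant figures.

−42.5 µV

Full-scale range = 2 V. LSB = 2 V / 2^13 ≈ 244.1 µV.
Position in LSBs: (0.5968813 − (0)) × 8192/2 = 2444.8258; rounding gives k = 2445.
V_code = V_min + k × range/2^13 = 0 + 2445 × 2/8192 = 0.5969238281 V.
V_in − V_code = 0.5968813 − (0.5969238281) = −42.5 µV.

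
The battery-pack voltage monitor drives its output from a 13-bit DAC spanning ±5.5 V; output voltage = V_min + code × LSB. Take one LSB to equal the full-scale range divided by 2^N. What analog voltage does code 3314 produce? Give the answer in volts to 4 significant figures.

Range = 5.5 − (-5.5) = 11 V. LSB = 11 V / 2^13.
V_out = -5.5 + 3314 × (11/8192) V
      = -5.5 V + 4.44995 V = -1.05005 V.

-1.050 V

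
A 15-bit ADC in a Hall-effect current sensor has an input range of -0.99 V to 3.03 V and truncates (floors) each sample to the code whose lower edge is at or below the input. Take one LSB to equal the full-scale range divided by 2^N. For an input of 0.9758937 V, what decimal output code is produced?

16024

Full-scale range = 3.03 V − (-0.99 V) = 4.02 V. LSB = 4.02 V / 2^15 ≈ 122.7 µV.
code = ⌊(V_in − V_min)/LSB⌋ = ⌊(V_in − V_min) × 2^15 / range⌋
     = ⌊(0.9758937 − (-0.99)) × 32768 / 4.02⌋ = ⌊1.9658937 × 32768/4.02⌋
     = ⌊16024.479⌋ = 16024.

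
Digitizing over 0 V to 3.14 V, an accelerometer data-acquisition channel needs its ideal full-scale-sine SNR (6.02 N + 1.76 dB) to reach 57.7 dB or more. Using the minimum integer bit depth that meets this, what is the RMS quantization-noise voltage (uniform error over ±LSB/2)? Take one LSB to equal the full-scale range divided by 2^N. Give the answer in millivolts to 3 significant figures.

0.885 mV

Span = 3.14 V.
Required N = ⌈(57.7 − 1.76)/6.02⌉ = ⌈9.292⌉ = 10.
LSB = 3.14 V ÷ 2^10 = 3.14/1024 V = 3.0664 mV.
RMS noise = LSB/√12 = 0.885 mV.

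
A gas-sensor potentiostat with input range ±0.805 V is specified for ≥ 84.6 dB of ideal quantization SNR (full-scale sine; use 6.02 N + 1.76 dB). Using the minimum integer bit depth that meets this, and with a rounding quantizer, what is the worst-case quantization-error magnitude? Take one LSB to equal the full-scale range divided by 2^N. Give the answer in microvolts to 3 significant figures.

49.1 µV

The full-scale span is 0.805 − (-0.805) = 1.61 V.
Required N = ⌈(84.6 − 1.76)/6.02⌉ = ⌈13.761⌉ = 14.
LSB = 1.61 V / 2^14 = 98.267 µV.
Max error for round-to-nearest is LSB/2 = 49.1 µV.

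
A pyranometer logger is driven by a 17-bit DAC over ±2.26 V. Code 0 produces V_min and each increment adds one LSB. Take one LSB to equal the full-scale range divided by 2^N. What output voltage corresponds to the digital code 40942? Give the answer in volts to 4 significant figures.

Range = 2.26 − (-2.26) = 4.52 V. LSB = 4.52 V / 2^17.
Output = V_min + (40942/131072) × range = -2.26 + 0.312363 × 4.52 V
      = -2.26 + 1.41188 = -0.848121 V.

-0.8481 V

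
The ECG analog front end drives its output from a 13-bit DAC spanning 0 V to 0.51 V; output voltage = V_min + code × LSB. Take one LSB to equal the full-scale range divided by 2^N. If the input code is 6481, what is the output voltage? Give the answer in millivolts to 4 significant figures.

Full-scale range = 0.51 V. LSB = 0.51 V / 2^13.
V_out = 0 + 6481 × (0.51/8192) V
      = 0 V + 0.403480 V = 0.403480 V.

403.5 mV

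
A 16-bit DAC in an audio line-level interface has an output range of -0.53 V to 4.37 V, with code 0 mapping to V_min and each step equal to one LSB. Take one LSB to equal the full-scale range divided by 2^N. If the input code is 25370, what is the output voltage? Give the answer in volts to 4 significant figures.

1.367 V

Span: 4.37 V − (-0.53 V) = 4.9 V. LSB = 4.9 V / 2^16.
Output = V_min + (25370/65536) × range = -0.53 + 0.387115 × 4.9 V
      = -0.53 V + 1.89687 V = 1.36687 V.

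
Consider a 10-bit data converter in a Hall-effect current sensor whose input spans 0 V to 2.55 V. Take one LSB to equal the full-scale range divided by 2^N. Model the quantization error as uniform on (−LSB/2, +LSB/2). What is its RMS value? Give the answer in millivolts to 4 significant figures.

Span = 2.55 V.
LSB = 2.55 V / 2^10 = 2.49023 mV.
For a uniform distribution on [−LSB/2, +LSB/2], V_rms = LSB/√12 = 2.49023 mV/3.4641 = 0.7189 mV.

0.7189 mV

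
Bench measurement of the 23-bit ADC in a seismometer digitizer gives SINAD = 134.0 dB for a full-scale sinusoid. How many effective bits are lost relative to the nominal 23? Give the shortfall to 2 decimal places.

1.03 bits

Effective bits = (134.0 − 1.76)/6.02 = 21.9668.
Lost resolution: 23 − 21.9668 = 1.0332 bits.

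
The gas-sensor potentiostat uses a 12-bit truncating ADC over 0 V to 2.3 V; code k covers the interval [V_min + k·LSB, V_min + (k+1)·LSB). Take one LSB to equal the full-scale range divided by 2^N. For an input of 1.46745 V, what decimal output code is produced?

V_FS = 2.3 V. LSB = 2.3 V / 2^12 ≈ 0.5615 mV.
code = ⌊(V_in − V_min)/LSB⌋ = ⌊(V_in − V_min) × 2^12 / range⌋
     = ⌊(1.46745 − (0)) × 4096 / 2.3⌋ = ⌊1.46745 × 4096/2.3⌋
     = ⌊2613.337⌋ = 2613.

2613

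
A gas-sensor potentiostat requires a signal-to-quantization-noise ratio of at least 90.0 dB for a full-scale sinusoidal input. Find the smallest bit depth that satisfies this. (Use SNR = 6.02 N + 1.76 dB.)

6.02 N + 1.76 ≥ 90.0 gives N ≥ 14.658, so the minimum integer is 15.

15 bits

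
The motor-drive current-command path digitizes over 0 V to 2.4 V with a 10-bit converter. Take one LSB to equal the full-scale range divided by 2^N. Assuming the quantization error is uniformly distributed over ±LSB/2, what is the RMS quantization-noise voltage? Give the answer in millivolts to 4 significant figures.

0.6766 mV

Span = 2.4 V.
LSB = 2.4 V ÷ 2^10 = 2.4/1024 V = 2.34375 mV.
V_rms = LSB/√12 = 2.34375 mV / √12 = 0.6766 mV.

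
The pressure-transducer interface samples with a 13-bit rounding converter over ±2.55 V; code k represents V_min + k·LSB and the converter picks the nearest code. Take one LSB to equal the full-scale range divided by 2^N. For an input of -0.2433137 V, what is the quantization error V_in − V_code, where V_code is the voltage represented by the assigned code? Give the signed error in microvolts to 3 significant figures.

The full-scale span is 2.55 − (-2.55) = 5.1 V. LSB = 5.1 V / 2^13 ≈ 0.6226 mV.
(-0.2433137 − (-2.55)) / LSB = 2.3066863 × 8192/5.1 = 3705.1714. Nearest integer: k = 3705.
V_code = -2.55 + (3705/8192) × 5.1 = -0.2434204102 V.
e = -0.2433137 − (-0.2434204102) = +107 µV.

+107 µV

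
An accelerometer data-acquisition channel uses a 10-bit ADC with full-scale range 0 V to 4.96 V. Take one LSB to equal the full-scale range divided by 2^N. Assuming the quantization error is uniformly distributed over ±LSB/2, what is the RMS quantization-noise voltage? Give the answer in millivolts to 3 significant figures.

Range is 4.96 V.
LSB = 4.96 V / 2^10 = 4.8438 mV.
RMS of a uniform error over width LSB is LSB/√12 = 1.40 mV.

1.40 mV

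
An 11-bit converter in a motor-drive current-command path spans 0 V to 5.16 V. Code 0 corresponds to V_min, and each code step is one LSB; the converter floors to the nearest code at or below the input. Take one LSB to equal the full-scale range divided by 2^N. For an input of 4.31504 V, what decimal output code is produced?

Range is 5.16 V. LSB = 5.16 V / 2^11 ≈ 2.520 mV.
code = ⌊(V_in − V_min)/LSB⌋ = ⌊(V_in − V_min) × 2^11 / range⌋
     = ⌊(4.31504 − (0)) × 2048 / 5.16⌋ = ⌊4.31504 × 2048/5.16⌋
     = ⌊1712.636⌋ = 1712.

1712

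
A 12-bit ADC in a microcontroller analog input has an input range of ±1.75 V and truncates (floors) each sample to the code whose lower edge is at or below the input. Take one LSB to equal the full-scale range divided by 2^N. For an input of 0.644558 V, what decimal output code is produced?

Full-scale range = 1.75 V − (-1.75 V) = 3.5 V. LSB = 3.5 V / 2^12 ≈ 0.8545 mV.
code = ⌊(V_in − V_min)/LSB⌋ = ⌊(V_in − V_min) × 2^12 / range⌋
     = ⌊(0.644558 − (-1.75)) × 4096 / 3.5⌋ = ⌊2.394558 × 4096/3.5⌋
     = ⌊2802.317⌋ = 2802.

2802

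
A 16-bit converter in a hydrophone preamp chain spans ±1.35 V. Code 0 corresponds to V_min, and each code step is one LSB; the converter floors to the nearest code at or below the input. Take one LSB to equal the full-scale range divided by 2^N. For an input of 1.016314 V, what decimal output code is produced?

57436

Range = 1.35 − (-1.35) = 2.7 V. LSB = 2.7 V / 2^16 ≈ 41.20 µV.
(V_in − V_min) × 2^16/range = (1.016314 − (-1.35)) × 65536/2.7 = 57436.576.
Floor → code = 57436.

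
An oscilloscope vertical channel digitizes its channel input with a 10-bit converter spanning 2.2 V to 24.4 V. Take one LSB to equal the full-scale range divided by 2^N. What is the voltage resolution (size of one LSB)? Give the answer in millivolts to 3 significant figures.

21.7 mV

Span: 24.4 V − (2.2 V) = 22.2 V.
2^10 = 1024 levels.
One LSB is 22.2 V / 1024 = 21.7 mV.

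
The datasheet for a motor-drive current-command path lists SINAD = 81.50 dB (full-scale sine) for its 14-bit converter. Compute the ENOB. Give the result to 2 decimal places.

Inverting SNR = 6.02 N + 1.76: N_eff = (81.50 − 1.76)/6.02 = 13.2458.

13.25 bits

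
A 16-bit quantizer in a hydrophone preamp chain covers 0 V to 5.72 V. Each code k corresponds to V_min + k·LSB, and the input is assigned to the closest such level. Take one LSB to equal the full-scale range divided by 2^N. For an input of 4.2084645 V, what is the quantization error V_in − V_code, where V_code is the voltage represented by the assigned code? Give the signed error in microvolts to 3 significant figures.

−15.7 µV

Span = 5.72 V. LSB = 5.72 V / 2^16 ≈ 87.28 µV.
(4.2084645 − (0)) / LSB = 4.2084645 × 65536/5.72 = 48217.8198. Nearest integer: k = 48218.
V_code = 0 + (48218/65536) × 5.72 = 4.2084802246 V.
Error = V_in − V_code = 4.2084645 − (4.2084802246) = −15.7 µV.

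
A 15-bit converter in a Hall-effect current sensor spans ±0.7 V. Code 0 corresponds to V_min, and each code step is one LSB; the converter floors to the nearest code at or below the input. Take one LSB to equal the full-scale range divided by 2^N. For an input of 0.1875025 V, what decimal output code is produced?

20772

Full-scale range = 0.7 V − (-0.7 V) = 1.4 V. LSB = 1.4 V / 2^15 ≈ 42.72 µV.
V_in − V_min = 0.1875025 − (-0.7) = 0.8875025 V.
Divide by LSB: 0.8875025 × 32768/1.4 = 20772.6299.
Truncating gives code 20772.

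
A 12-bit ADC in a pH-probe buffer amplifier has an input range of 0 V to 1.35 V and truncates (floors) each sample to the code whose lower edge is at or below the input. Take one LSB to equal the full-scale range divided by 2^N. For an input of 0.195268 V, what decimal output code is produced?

Span = 1.35 V. LSB = 1.35 V / 2^12 ≈ 329.6 µV.
(V_in − V_min) × 2^12/range = (0.195268 − (0)) × 4096/1.35 = 592.458.
Floor → code = 592.

592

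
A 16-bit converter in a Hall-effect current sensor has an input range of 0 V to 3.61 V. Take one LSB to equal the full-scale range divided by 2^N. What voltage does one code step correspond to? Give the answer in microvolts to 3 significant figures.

55.1 µV

Range is 3.61 V.
Number of codes = 2^16 = 65536.
LSB = 3.61 V / 2^16 = 55.1 µV.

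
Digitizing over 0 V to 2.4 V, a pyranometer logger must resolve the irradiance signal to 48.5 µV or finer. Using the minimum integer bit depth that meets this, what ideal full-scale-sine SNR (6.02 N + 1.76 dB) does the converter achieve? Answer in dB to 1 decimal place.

98.1 dB

V_FS = 2.4 V.
Required number of levels: 2.4/48.5 µV = 49485; smallest N with 2^N ≥ that is 16.
SNR = 6.02 × 16 + 1.76 = 98.08 dB.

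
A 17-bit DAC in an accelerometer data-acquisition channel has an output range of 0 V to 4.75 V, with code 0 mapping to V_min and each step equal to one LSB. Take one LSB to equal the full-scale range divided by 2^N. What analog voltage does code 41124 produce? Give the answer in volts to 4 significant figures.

1.490 V

Range is 4.75 V. LSB = 4.75 V / 2^17.
V_out = V_min + code × LSB = 0 V + 41124 × 4.75 V / 131072
      = 0 + 1.49032 = 1.49032 V.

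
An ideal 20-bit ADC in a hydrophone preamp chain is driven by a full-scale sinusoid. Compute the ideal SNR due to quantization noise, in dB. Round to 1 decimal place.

122.2 dB

For an ideal N-bit converter with full-scale sine input, SNR = 6.02 N + 1.76 dB. SNR = 6.02 × 20 + 1.76 = 120.40 + 1.76 = 122.16 dB.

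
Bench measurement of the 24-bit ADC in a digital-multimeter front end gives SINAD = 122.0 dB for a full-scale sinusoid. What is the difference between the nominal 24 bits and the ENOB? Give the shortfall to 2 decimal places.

N_eff = (122.0 − 1.76)/6.02 = 19.9734 bits.
Shortfall = 24 − 19.9734 = 4.0266 bits.

4.03 bits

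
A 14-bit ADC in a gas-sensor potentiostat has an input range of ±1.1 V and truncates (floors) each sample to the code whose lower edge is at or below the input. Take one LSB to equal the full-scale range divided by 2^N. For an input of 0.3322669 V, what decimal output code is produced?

10666

Span: 1.1 V − (-1.1 V) = 2.2 V. LSB = 2.2 V / 2^14 ≈ 134.3 µV.
(V_in − V_min) × 2^14/range = (0.3322669 − (-1.1)) × 16384/2.2 = 10666.482.
Floor → code = 10666.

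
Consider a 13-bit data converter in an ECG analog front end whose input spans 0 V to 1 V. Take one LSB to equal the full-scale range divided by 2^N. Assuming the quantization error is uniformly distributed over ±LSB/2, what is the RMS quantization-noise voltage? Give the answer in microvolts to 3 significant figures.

35.2 µV

Span = 1 V.
One LSB is 1 V / 8192 = 122.07 µV.
For a uniform distribution on [−LSB/2, +LSB/2], V_rms = LSB/√12 = 122.07 µV/3.4641 = 35.2 µV.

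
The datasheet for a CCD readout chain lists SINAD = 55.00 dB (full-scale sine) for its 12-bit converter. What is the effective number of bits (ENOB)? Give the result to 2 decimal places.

Inverting SNR = 6.02 N + 1.76: N_eff = (55.00 − 1.76)/6.02 = 8.8439.

8.84 bits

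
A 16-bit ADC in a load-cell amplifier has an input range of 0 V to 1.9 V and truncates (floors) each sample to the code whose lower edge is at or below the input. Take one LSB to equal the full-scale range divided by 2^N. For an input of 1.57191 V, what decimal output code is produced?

Range is 1.9 V. LSB = 1.9 V / 2^16 ≈ 28.99 µV.
V_in − V_min = 1.57191 − (0) = 1.57191 V.
Divide by LSB: 1.57191 × 65536/1.9 = 54219.3125.
Truncating gives code 54219.

54219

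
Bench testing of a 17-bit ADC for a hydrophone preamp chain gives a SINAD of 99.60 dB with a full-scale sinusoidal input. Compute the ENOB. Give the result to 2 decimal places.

16.25 bits

ENOB = (99.60 − 1.76)/6.02 = 16.2525 bits.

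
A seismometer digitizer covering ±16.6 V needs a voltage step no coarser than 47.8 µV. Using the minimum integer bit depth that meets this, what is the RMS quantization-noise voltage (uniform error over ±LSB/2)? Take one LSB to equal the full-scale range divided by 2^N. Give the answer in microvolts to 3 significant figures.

Full-scale range = 16.6 V − (-16.6 V) = 33.2 V.
Need 2^N ≥ 33.2 V / 47.8 µV = 694600 → N_min = 20.
LSB = 33.2 V ÷ 2^20 = 33.2/1048576 V = 31.662 µV.
RMS noise = LSB/√12 = 9.14 µV.

9.14 µV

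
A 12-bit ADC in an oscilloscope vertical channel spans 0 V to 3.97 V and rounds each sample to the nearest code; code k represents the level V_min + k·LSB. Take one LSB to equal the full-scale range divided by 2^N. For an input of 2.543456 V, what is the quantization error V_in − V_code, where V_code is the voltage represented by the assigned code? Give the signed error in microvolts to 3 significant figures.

Span = 3.97 V. LSB = 3.97 V / 2^12 ≈ 0.9692 mV.
Position in LSBs: (2.543456 − (0)) × 4096/3.97 = 2624.1803; rounding gives k = 2624.
Reconstructed level: 0 + 2624 × 3.97/4096 V = 2.543281250 V.
Error = V_in − V_code = 2.543456 − (2.543281250) = +175 µV.

+175 µV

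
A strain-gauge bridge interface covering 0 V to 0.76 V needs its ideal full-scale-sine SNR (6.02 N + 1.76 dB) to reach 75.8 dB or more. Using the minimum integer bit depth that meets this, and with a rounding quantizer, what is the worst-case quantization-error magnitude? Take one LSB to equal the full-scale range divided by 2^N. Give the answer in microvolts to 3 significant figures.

46.4 µV

V_FS = 0.76 V.
Solving 6.02 N ≥ 75.8 − 1.76: N ≥ 12.299. Round up → N = 13.
Step size = 0.76/8192 V = 92.773 µV.
|e|_max = LSB/2 = 46.4 µV.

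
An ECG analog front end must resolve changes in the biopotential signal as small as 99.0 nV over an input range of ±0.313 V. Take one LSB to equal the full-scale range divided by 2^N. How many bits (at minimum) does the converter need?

Range = 0.313 − (-0.313) = 0.626 V.
0.626 V / 99.0 nV = 6.323e6. Since 2^22 = 4194304 and 2^23 = 8388608, N = 23.

23 bits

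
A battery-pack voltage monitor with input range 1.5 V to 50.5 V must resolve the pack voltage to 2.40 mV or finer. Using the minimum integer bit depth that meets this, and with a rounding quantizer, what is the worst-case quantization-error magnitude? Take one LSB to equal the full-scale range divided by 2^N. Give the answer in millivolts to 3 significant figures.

0.748 mV

Range = 50.5 − (1.5) = 49 V.
49 V / 2.40 mV = 20420. Since 2^14 = 16384 and 2^15 = 32768, N = 15.
One LSB is 49 V / 32768 = 1.4954 mV.
|e|_max = LSB/2 = 0.748 mV.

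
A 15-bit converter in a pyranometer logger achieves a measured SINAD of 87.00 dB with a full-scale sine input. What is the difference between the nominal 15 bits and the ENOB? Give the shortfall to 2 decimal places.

0.84 bits

N_eff = (87.00 − 1.76)/6.02 = 14.1595 bits.
Lost resolution: 15 − 14.1595 = 0.8405 bits.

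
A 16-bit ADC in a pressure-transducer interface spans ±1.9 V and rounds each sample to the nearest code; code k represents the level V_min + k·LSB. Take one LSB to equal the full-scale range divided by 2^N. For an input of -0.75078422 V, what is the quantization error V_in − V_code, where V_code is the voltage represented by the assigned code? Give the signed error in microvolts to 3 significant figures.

Span: 1.9 V − (-1.9 V) = 3.8 V. LSB = 3.8 V / 2^16 ≈ 57.98 µV.
Position in LSBs: (-0.75078422 − (-1.9)) × 65536/3.8 = 19819.7383; rounding gives k = 19820.
V_code = V_min + k × range/2^16 = -1.9 + 19820 × 3.8/65536 = -0.75076904297 V.
e = -0.75078422 − (-0.75076904297) = −15.2 µV.

−15.2 µV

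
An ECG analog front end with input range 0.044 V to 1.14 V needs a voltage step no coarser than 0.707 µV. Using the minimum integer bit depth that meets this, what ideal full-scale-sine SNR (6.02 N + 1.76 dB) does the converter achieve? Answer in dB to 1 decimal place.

Full-scale range = 1.14 V − (0.044 V) = 1.096 V.
Required number of levels: 1.096/0.707 µV = 1.5502e6; smallest N with 2^N ≥ that is 21.
SNR = 6.02 × 21 + 1.76 = 128.18 dB.

128.2 dB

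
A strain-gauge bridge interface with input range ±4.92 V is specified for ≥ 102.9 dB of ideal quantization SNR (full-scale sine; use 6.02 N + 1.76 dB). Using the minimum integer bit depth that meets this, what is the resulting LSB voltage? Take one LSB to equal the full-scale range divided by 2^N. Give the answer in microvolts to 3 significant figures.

75.1 µV

Span: 4.92 V − (-4.92 V) = 9.84 V.
6.02 N + 1.76 ≥ 102.9 gives N ≥ 16.801, so the minimum integer is 17.
Step size = 9.84/131072 V = 75.1 µV.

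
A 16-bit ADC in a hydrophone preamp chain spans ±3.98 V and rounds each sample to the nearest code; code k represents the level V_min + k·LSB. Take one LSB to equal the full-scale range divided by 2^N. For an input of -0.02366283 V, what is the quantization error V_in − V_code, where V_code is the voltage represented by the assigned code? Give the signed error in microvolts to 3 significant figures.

+21.9 µV

Span: 3.98 V − (-3.98 V) = 7.96 V. LSB = 7.96 V / 2^16 ≈ 121.5 µV.
Position in LSBs: (-0.02366283 − (-3.98)) × 65536/7.96 = 32573.1800; rounding gives k = 32573.
V_code = V_min + k × range/2^16 = -3.98 + 32573 × 7.96/65536 = -0.023684692383 V.
Error = V_in − V_code = -0.02366283 − (-0.023684692383) = +21.9 µV.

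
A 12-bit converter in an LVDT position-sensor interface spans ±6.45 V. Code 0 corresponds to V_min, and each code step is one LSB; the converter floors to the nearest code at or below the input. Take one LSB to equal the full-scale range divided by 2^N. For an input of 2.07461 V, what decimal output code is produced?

2706

Range = 6.45 − (-6.45) = 12.9 V. LSB = 12.9 V / 2^12 ≈ 3.149 mV.
(V_in − V_min) × 2^12/range = (2.07461 − (-6.45)) × 4096/12.9 = 2706.729.
Floor → code = 2706.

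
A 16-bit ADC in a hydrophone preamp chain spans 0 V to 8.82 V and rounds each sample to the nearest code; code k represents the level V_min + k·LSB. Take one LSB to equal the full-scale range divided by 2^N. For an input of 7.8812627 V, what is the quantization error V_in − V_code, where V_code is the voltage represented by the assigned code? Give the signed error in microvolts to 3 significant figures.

Full-scale range = 8.82 V. LSB = 8.82 V / 2^16 ≈ 134.6 µV.
(V_in − V_min)/LSB = (7.8812627 − (0)) × 65536/8.82 = 58560.8200 → nearest code k = 58561.
V_code = 0 + (58561/65536) × 8.82 = 7.8812869263 V.
e = 7.8812627 − (7.8812869263) = −24.2 µV.

−24.2 µV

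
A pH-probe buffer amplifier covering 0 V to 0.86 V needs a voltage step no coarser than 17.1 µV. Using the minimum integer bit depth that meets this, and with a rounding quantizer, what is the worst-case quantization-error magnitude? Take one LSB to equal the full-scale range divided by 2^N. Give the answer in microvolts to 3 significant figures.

6.56 µV

Full-scale range = 0.86 V.
Required number of levels: 0.86/17.1 µV = 50292; smallest N with 2^N ≥ that is 16.
Step size = 0.86/65536 V = 13.123 µV.
Half an LSB is 6.56 µV.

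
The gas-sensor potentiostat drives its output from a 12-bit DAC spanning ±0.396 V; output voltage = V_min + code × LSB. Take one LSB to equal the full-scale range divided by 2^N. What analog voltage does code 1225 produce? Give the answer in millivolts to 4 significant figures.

The full-scale span is 0.396 − (-0.396) = 0.792 V. LSB = 0.792 V / 2^12.
V_out = -0.396 + 1225 × (0.792/4096) V
      = -0.396 + 0.236865 = -0.159135 V.

-159.1 mV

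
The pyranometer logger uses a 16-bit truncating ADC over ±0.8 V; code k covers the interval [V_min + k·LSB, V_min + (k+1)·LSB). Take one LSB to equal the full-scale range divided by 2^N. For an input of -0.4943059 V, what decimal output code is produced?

Full-scale range = 0.8 V − (-0.8 V) = 1.6 V. LSB = 1.6 V / 2^16 ≈ 24.41 µV.
(V_in − V_min) × 2^16/range = (-0.4943059 − (-0.8)) × 65536/1.6 = 12521.230.
Floor → code = 12521.

12521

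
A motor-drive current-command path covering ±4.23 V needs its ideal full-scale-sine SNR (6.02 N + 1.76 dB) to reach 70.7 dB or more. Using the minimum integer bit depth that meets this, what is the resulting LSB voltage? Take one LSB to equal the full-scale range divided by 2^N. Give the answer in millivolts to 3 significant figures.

Span: 4.23 V − (-4.23 V) = 8.46 V.
N ≥ (70.7 − 1.76)/6.02 = 11.452 → N_min = 12.
LSB = 8.46 V / 2^12 = 2.07 mV.

2.07 mV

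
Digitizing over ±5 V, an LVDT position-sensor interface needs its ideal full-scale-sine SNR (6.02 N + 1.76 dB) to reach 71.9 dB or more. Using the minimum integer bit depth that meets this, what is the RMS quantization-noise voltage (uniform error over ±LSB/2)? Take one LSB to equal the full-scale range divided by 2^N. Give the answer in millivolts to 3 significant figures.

The full-scale span is 5 − (-5) = 10 V.
Solving 6.02 N ≥ 71.9 − 1.76: N ≥ 11.651. Round up → N = 12.
LSB = 10 V ÷ 2^12 = 10/4096 V = 2.4414 mV.
RMS noise = LSB/√12 = 0.705 mV.

0.705 mV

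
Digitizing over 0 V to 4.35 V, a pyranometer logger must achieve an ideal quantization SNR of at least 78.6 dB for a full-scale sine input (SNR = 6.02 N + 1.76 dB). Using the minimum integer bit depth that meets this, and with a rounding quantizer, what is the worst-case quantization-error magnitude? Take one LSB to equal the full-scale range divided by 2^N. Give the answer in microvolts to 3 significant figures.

266 µV

V_FS = 4.35 V.
N ≥ (78.6 − 1.76)/6.02 = 12.764 → N_min = 13.
One LSB is 4.35 V / 8192 = 0.53101 mV.
Max error for round-to-nearest is LSB/2 = 266 µV.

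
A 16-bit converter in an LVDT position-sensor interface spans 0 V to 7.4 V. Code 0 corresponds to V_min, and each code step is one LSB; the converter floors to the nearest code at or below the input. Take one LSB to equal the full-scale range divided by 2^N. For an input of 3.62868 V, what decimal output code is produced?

32136

Range is 7.4 V. LSB = 7.4 V / 2^16 ≈ 112.9 µV.
V_in − V_min = 3.62868 − (0) = 3.62868 V.
Divide by LSB: 3.62868 × 65536/7.4 = 32136.3747.
Truncating gives code 32136.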